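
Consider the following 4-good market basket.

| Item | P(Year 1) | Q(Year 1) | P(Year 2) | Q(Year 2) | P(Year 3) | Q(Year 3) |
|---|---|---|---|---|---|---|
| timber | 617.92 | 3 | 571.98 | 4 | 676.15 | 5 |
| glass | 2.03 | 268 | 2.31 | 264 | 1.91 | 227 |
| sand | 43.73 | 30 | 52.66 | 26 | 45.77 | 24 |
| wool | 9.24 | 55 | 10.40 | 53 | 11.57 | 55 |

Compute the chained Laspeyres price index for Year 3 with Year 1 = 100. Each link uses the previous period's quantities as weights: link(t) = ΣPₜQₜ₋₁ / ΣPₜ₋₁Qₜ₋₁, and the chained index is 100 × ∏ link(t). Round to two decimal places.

Link Year 1→Year 2:
ΣP(Year 2)Q(Year 1) = 571.98×3 + 2.31×268 + 52.66×30 + 10.40×55 = 1715.94 + 619.08 + 1579.8 + 572 = 4486.82
ΣP(Year 1)Q(Year 1) = 617.92×3 + 2.03×268 + 43.73×30 + 9.24×55 = 1853.76 + 544.04 + 1311.9 + 508.2 = 4217.9
link = 4486.82/4217.9 = 1.063757
Link Year 2→Year 3:
ΣP(Year 3)Q(Year 2) = 676.15×4 + 1.91×264 + 45.77×26 + 11.57×53 = 2704.6 + 504.24 + 1190.02 + 613.21 = 5012.07
ΣP(Year 2)Q(Year 2) = 571.98×4 + 2.31×264 + 52.66×26 + 10.40×53 = 2287.92 + 609.84 + 1369.16 + 551.2 = 4818.12
link = 5012.07/4818.12 = 1.040254
Chained index = 100 × 1.063757 × 1.040254 = 110.6578

110.66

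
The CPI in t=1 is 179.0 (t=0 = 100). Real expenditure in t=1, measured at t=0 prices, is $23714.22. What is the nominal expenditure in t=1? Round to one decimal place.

Nominal = Real × (Index/100) = 23714.22 × (179.0/100)
        = 23714.22 × 1.790 = 42448.4538

42448.5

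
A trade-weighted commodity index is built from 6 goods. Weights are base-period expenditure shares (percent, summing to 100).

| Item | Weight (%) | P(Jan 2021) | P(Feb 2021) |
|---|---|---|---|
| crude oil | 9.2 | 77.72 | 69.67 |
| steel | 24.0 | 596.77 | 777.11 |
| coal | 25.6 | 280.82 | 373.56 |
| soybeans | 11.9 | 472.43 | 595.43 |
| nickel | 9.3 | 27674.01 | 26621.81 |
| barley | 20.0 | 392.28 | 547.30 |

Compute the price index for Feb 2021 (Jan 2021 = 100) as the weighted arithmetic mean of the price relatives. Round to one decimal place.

crude oil: 9.2 × (69.67/77.72) = 9.2 × 0.896423 = 8.2471
steel: 24.0 × (777.11/596.77) = 24.0 × 1.302193 = 31.2526
coal: 25.6 × (373.56/280.82) = 25.6 × 1.330247 = 34.0543
soybeans: 11.9 × (595.43/472.43) = 11.9 × 1.260356 = 14.9982
nickel: 9.3 × (26621.81/27674.01) = 9.3 × 0.961979 = 8.9464
barley: 20.0 × (547.30/392.28) = 20.0 × 1.395177 = 27.9035
Index = Σ wᵢ·(p₁ᵢ/p₀ᵢ) = 8.2471 + 31.2526 + 34.0543 + 14.9982 + 8.9464 + 27.9035 = 125.4022

125.4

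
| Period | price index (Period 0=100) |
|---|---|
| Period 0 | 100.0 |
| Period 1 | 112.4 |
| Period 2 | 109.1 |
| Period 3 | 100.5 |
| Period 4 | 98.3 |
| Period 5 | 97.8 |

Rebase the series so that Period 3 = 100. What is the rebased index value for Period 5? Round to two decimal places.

Rebased(Period 5) = 97.8 / 100.5 × 100 = 97.3134

97.31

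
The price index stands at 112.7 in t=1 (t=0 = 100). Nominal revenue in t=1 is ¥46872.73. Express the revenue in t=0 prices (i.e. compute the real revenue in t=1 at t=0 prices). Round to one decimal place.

41590.7

Real = Nominal ÷ (Index/100) = 46872.73 ÷ (112.7/100)
     = 46872.73 ÷ 1.127 = 41590.7098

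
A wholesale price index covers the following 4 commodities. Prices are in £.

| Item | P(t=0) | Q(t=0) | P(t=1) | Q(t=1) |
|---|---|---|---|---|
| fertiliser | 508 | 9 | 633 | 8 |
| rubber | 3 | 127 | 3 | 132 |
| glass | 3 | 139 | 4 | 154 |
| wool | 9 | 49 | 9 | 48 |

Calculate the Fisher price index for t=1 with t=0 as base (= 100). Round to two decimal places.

121.65

Laspeyres component (base-period weights):
ΣP(t=1)Q(t=0) = 633×9 + 3×127 + 4×139 + 9×49 = 5697 + 381 + 556 + 441 = 7075
ΣP(t=0)Q(t=0) = 508×9 + 3×127 + 3×139 + 9×49 = 4572 + 381 + 417 + 441 = 5811
L = 7075 / 5811 × 100 = 121.7518
Paasche component (current-period weights):
ΣP(t=1)Q(t=1) = 633×8 + 3×132 + 4×154 + 9×48 = 5064 + 396 + 616 + 432 = 6508
ΣP(t=0)Q(t=1) = 508×8 + 3×132 + 3×154 + 9×48 = 4064 + 396 + 462 + 432 = 5354
P = 6508 / 5354 × 100 = 121.5540
Fisher = √(L × P) = √(121.7518 × 121.5540) = 121.6529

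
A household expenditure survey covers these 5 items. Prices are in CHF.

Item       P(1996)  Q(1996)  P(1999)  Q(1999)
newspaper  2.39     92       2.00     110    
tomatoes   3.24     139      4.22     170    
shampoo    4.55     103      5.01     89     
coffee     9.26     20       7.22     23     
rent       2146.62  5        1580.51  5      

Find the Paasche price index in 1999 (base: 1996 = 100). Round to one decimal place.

77.7

Paasche price index uses current-period quantities as weights.
ΣP(1999)·Q(1999) = 2.00×110 + 4.22×170 + 5.01×89 + 7.22×23 + 1580.51×5 = 220 + 717.4 + 445.89 + 166.06 + 7902.55 = 9451.9
ΣP(1996)·Q(1999) = 2.39×110 + 3.24×170 + 4.55×89 + 9.26×23 + 2146.62×5 = 262.9 + 550.8 + 404.95 + 212.98 + 10733.1 = 12164.73
Index = 9451.9 / 12164.73 × 100 = 77.6992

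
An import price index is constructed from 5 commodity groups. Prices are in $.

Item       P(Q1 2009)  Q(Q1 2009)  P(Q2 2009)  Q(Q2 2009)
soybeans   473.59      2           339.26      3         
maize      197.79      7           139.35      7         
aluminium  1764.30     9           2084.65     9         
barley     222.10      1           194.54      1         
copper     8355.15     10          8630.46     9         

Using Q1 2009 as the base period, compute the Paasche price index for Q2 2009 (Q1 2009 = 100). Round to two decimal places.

Paasche price index uses current-period quantities as weights.
ΣP(Q2 2009)·Q(Q2 2009) = 339.26×3 + 139.35×7 + 2084.65×9 + 194.54×1 + 8630.46×9 = 1017.78 + 975.45 + 18761.85 + 194.54 + 77674.14 = 98623.76
ΣP(Q1 2009)·Q(Q2 2009) = 473.59×3 + 197.79×7 + 1764.30×9 + 222.10×1 + 8355.15×9 = 1420.77 + 1384.53 + 15878.7 + 222.1 + 75196.35 = 94102.45
Index = 98623.76 / 94102.45 × 100 = 104.8047

104.80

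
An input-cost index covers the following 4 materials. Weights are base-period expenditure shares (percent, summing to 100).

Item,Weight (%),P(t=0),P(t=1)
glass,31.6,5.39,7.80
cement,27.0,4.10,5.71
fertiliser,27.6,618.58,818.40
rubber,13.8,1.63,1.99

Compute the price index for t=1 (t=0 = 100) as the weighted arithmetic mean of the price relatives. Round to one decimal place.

glass: 31.6 × (7.80/5.39) = 31.6 × 1.447124 = 45.7291
cement: 27.0 × (5.71/4.10) = 27.0 × 1.392683 = 37.6024
fertiliser: 27.6 × (818.40/618.58) = 27.6 × 1.323030 = 36.5156
rubber: 13.8 × (1.99/1.63) = 13.8 × 1.220859 = 16.8479
Index = Σ wᵢ·(p₁ᵢ/p₀ᵢ) = 45.7291 + 37.6024 + 36.5156 + 16.8479 = 136.6951

136.7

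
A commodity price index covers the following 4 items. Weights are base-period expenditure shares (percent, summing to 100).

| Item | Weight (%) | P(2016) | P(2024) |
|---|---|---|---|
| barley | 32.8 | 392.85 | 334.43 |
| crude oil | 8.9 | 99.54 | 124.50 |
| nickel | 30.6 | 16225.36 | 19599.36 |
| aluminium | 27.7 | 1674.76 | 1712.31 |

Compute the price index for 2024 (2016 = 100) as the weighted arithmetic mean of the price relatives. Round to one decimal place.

104.3

barley: 32.8 × (334.43/392.85) = 32.8 × 0.851292 = 27.9224
crude oil: 8.9 × (124.50/99.54) = 8.9 × 1.250753 = 11.1317
nickel: 30.6 × (19599.36/16225.36) = 30.6 × 1.207946 = 36.9632
aluminium: 27.7 × (1712.31/1674.76) = 27.7 × 1.022421 = 28.3211
Index = Σ wᵢ·(p₁ᵢ/p₀ᵢ) = 27.9224 + 11.1317 + 36.9632 + 28.3211 = 104.3383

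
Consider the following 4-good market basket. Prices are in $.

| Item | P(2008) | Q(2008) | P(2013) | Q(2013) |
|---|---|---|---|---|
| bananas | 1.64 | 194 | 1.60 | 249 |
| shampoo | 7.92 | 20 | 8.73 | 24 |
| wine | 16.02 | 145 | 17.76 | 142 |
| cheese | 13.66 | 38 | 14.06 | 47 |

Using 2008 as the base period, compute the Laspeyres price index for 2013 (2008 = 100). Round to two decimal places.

108.32

Laspeyres price index uses base-period quantities as weights.
ΣP(2013)·Q(2008) = 1.60×194 + 8.73×20 + 17.76×145 + 14.06×38 = 310.4 + 174.6 + 2575.2 + 534.28 = 3594.48
ΣP(2008)·Q(2008) = 1.64×194 + 7.92×20 + 16.02×145 + 13.66×38 = 318.16 + 158.4 + 2322.9 + 519.08 = 3318.54
Index = 3594.48 / 3318.54 × 100 = 108.3151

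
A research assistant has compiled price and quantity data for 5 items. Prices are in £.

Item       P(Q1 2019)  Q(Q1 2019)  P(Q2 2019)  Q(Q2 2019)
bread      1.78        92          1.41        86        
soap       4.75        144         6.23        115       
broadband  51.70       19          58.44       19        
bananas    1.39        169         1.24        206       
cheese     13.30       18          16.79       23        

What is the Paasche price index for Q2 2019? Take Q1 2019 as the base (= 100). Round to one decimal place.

Paasche price index uses current-period quantities as weights.
ΣP(Q2 2019)·Q(Q2 2019) = 1.41×86 + 6.23×115 + 58.44×19 + 1.24×206 + 16.79×23 = 121.26 + 716.45 + 1110.36 + 255.44 + 386.17 = 2589.68
ΣP(Q1 2019)·Q(Q2 2019) = 1.78×86 + 4.75×115 + 51.70×19 + 1.39×206 + 13.30×23 = 153.08 + 546.25 + 982.3 + 286.34 + 305.9 = 2273.87
Index = 2589.68 / 2273.87 × 100 = 113.8887

113.9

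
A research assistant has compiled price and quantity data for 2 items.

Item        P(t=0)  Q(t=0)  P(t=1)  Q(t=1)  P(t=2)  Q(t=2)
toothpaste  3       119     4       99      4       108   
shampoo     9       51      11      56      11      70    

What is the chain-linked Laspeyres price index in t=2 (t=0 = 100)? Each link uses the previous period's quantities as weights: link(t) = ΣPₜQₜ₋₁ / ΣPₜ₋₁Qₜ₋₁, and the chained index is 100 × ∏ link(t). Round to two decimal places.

Link t=0→t=1:
ΣP(t=1)Q(t=0) = 4×119 + 11×51 = 476 + 561 = 1037
ΣP(t=0)Q(t=0) = 3×119 + 9×51 = 357 + 459 = 816
link = 1037/816 = 1.270833
Link t=1→t=2:
ΣP(t=2)Q(t=1) = 4×99 + 11×56 = 396 + 616 = 1012
ΣP(t=1)Q(t=1) = 4×99 + 11×56 = 396 + 616 = 1012
link = 1012/1012 = 1.000000
Chained index = 100 × 1.270833 × 1.000000 = 127.0833

127.08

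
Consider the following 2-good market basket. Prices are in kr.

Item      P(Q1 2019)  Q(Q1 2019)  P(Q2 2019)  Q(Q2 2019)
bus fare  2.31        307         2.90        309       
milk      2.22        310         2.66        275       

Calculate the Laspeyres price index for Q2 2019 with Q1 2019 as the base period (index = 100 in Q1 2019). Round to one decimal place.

Laspeyres price index uses base-period quantities as weights.
ΣP(Q2 2019)·Q(Q1 2019) = 2.90×307 + 2.66×310 = 890.3 + 824.6 = 1714.9
ΣP(Q1 2019)·Q(Q1 2019) = 2.31×307 + 2.22×310 = 709.17 + 688.2 = 1397.37
Index = 1714.9 / 1397.37 × 100 = 122.7234

122.7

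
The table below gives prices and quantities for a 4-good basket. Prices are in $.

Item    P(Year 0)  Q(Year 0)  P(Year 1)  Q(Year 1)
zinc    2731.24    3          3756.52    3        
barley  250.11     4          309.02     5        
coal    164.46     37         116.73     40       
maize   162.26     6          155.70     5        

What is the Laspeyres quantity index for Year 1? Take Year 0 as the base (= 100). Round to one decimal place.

Laspeyres quantity index uses base-period prices as weights.
ΣP(Year 0)·Q(Year 1) = 2731.24×3 + 250.11×5 + 164.46×40 + 162.26×5 = 8193.72 + 1250.55 + 6578.4 + 811.3 = 16833.97
ΣP(Year 0)·Q(Year 0) = 2731.24×3 + 250.11×4 + 164.46×37 + 162.26×6 = 8193.72 + 1000.44 + 6085.02 + 973.56 = 16252.74
Index = 16833.97 / 16252.74 × 100 = 103.5762

103.6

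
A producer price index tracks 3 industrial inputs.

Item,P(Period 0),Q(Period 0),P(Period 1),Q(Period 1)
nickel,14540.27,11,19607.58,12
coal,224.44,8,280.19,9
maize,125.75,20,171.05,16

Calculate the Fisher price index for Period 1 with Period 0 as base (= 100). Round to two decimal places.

134.75

Laspeyres component (base-period weights):
ΣP(Period 1)Q(Period 0) = 19607.58×11 + 280.19×8 + 171.05×20 = 215683.38 + 2241.52 + 3421 = 221345.9
ΣP(Period 0)Q(Period 0) = 14540.27×11 + 224.44×8 + 125.75×20 = 159942.97 + 1795.52 + 2515 = 164253.49
L = 221345.9 / 164253.49 × 100 = 134.7587
Paasche component (current-period weights):
ΣP(Period 1)Q(Period 1) = 19607.58×12 + 280.19×9 + 171.05×16 = 235290.96 + 2521.71 + 2736.8 = 240549.47
ΣP(Period 0)Q(Period 1) = 14540.27×12 + 224.44×9 + 125.75×16 = 174483.24 + 2019.96 + 2012 = 178515.2
P = 240549.47 / 178515.2 × 100 = 134.7501
Fisher = √(L × P) = √(134.7587 × 134.7501) = 134.7544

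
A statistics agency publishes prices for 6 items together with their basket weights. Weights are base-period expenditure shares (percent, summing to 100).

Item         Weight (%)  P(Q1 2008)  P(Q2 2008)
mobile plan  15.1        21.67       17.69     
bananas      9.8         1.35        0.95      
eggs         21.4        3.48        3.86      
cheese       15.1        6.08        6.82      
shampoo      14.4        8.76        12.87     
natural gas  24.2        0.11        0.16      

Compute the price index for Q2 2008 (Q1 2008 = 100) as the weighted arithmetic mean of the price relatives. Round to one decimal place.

116.3

mobile plan: 15.1 × (17.69/21.67) = 15.1 × 0.816336 = 12.3267
bananas: 9.8 × (0.95/1.35) = 9.8 × 0.703704 = 6.8963
eggs: 21.4 × (3.86/3.48) = 21.4 × 1.109195 = 23.7368
cheese: 15.1 × (6.82/6.08) = 15.1 × 1.121711 = 16.9378
shampoo: 14.4 × (12.87/8.76) = 14.4 × 1.469178 = 21.1562
natural gas: 24.2 × (0.16/0.11) = 24.2 × 1.454545 = 35.2000
Index = Σ wᵢ·(p₁ᵢ/p₀ᵢ) = 12.3267 + 6.8963 + 23.7368 + 16.9378 + 21.1562 + 35.2000 = 116.2537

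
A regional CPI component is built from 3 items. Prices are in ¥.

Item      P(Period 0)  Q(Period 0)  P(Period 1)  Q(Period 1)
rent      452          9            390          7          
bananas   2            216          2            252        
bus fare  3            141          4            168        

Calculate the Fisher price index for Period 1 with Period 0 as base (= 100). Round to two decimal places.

Laspeyres component (base-period weights):
ΣP(Period 1)Q(Period 0) = 390×9 + 2×216 + 4×141 = 3510 + 432 + 564 = 4506
ΣP(Period 0)Q(Period 0) = 452×9 + 2×216 + 3×141 = 4068 + 432 + 423 = 4923
L = 4506 / 4923 × 100 = 91.5296
Paasche component (current-period weights):
ΣP(Period 1)Q(Period 1) = 390×7 + 2×252 + 4×168 = 2730 + 504 + 672 = 3906
ΣP(Period 0)Q(Period 1) = 452×7 + 2×252 + 3×168 = 3164 + 504 + 504 = 4172
P = 3906 / 4172 × 100 = 93.6242
Fisher = √(L × P) = √(91.5296 × 93.6242) = 92.5709

92.57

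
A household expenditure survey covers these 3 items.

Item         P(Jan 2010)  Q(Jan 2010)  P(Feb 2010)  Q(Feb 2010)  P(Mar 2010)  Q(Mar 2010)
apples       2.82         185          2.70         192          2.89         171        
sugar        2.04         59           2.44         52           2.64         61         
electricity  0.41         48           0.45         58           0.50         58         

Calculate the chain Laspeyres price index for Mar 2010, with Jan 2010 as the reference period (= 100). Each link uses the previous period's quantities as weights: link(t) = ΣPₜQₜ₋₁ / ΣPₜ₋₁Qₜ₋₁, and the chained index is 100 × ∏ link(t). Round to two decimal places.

Link Jan 2010→Feb 2010:
ΣP(Feb 2010)Q(Jan 2010) = 2.70×185 + 2.44×59 + 0.45×48 = 499.5 + 143.96 + 21.6 = 665.06
ΣP(Jan 2010)Q(Jan 2010) = 2.82×185 + 2.04×59 + 0.41×48 = 521.7 + 120.36 + 19.68 = 661.74
link = 665.06/661.74 = 1.005017
Link Feb 2010→Mar 2010:
ΣP(Mar 2010)Q(Feb 2010) = 2.89×192 + 2.64×52 + 0.50×58 = 554.88 + 137.28 + 29 = 721.16
ΣP(Feb 2010)Q(Feb 2010) = 2.70×192 + 2.44×52 + 0.45×58 = 518.4 + 126.88 + 26.1 = 671.38
link = 721.16/671.38 = 1.074146
Chained index = 100 × 1.005017 × 1.074146 = 107.9535

107.95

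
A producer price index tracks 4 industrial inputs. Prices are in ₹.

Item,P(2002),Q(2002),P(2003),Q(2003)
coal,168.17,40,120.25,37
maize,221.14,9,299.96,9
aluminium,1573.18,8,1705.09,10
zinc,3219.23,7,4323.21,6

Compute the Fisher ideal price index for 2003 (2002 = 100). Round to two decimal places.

Laspeyres component (base-period weights):
ΣP(2003)Q(2002) = 120.25×40 + 299.96×9 + 1705.09×8 + 4323.21×7 = 4810 + 2699.64 + 13640.72 + 30262.47 = 51412.83
ΣP(2002)Q(2002) = 168.17×40 + 221.14×9 + 1573.18×8 + 3219.23×7 = 6726.8 + 1990.26 + 12585.44 + 22534.61 = 43837.11
L = 51412.83 / 43837.11 × 100 = 117.2815
Paasche component (current-period weights):
ΣP(2003)Q(2003) = 120.25×37 + 299.96×9 + 1705.09×10 + 4323.21×6 = 4449.25 + 2699.64 + 17050.9 + 25939.26 = 50139.05
ΣP(2002)Q(2003) = 168.17×37 + 221.14×9 + 1573.18×10 + 3219.23×6 = 6222.29 + 1990.26 + 15731.8 + 19315.38 = 43259.73
P = 50139.05 / 43259.73 × 100 = 115.9024
Fisher = √(L × P) = √(117.2815 × 115.9024) = 116.5899

116.59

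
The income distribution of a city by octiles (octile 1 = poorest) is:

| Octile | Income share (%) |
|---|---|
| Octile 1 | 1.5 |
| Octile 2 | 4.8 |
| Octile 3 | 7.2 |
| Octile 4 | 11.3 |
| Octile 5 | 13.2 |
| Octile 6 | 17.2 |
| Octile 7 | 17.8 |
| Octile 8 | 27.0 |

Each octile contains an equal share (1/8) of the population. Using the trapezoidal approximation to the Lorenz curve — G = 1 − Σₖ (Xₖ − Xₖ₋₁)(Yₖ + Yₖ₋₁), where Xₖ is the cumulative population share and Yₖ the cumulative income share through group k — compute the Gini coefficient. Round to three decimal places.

0.344

Cumulative income shares Yₖ: 0.0150, 0.0630, 0.1350, 0.2480, 0.3800, 0.5520, 0.7300, 1.0000
Σ (Xₖ−Xₖ₋₁)(Yₖ+Yₖ₋₁) = (1/8)(0.0150+0.0000) + (1/8)(0.0630+0.0150) + (1/8)(0.1350+0.0630) + (1/8)(0.2480+0.1350) + (1/8)(0.3800+0.2480) + (1/8)(0.5520+0.3800) + (1/8)(0.7300+0.5520) + (1/8)(1.0000+0.7300)
  = 0.0019 + 0.0097 + 0.0248 + 0.0479 + 0.0785 + 0.1165 + 0.1603 + 0.2162 = 0.6558
G = 1 − 0.6558 = 0.3442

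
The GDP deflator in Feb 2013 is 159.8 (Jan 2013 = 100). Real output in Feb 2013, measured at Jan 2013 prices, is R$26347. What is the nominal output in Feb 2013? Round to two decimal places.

42102.51

Nominal = Real × (Index/100) = 26347 × (159.8/100)
        = 26347 × 1.598 = 42102.5060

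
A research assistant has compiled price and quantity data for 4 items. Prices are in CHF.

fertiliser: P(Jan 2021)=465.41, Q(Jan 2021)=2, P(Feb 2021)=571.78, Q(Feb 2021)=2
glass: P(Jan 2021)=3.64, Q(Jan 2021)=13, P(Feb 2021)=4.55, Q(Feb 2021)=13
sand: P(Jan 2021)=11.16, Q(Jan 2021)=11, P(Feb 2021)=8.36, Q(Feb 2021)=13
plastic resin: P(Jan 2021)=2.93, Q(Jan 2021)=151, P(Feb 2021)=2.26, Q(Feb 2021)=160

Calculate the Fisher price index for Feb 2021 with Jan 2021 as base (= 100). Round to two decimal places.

Laspeyres component (base-period weights):
ΣP(Feb 2021)Q(Jan 2021) = 571.78×2 + 4.55×13 + 8.36×11 + 2.26×151 = 1143.56 + 59.15 + 91.96 + 341.26 = 1635.93
ΣP(Jan 2021)Q(Jan 2021) = 465.41×2 + 3.64×13 + 11.16×11 + 2.93×151 = 930.82 + 47.32 + 122.76 + 442.43 = 1543.33
L = 1635.93 / 1543.33 × 100 = 106.0000
Paasche component (current-period weights):
ΣP(Feb 2021)Q(Feb 2021) = 571.78×2 + 4.55×13 + 8.36×13 + 2.26×160 = 1143.56 + 59.15 + 108.68 + 361.6 = 1672.99
ΣP(Jan 2021)Q(Feb 2021) = 465.41×2 + 3.64×13 + 11.16×13 + 2.93×160 = 930.82 + 47.32 + 145.08 + 468.8 = 1592.02
P = 1672.99 / 1592.02 × 100 = 105.0860
Fisher = √(L × P) = √(106.0000 × 105.0860) = 105.5420

105.54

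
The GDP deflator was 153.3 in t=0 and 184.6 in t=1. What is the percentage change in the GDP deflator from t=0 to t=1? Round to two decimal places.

20.42%

Change = (184.6 − 153.3) / 153.3 × 100
       = 31.3 / 153.3 × 100 = 20.4175%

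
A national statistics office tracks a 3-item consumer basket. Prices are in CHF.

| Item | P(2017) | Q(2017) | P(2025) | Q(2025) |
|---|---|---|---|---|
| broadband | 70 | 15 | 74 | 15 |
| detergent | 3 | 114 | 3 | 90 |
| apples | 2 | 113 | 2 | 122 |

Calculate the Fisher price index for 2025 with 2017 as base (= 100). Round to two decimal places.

Laspeyres component (base-period weights):
ΣP(2025)Q(2017) = 74×15 + 3×114 + 2×113 = 1110 + 342 + 226 = 1678
ΣP(2017)Q(2017) = 70×15 + 3×114 + 2×113 = 1050 + 342 + 226 = 1618
L = 1678 / 1618 × 100 = 103.7083
Paasche component (current-period weights):
ΣP(2025)Q(2025) = 74×15 + 3×90 + 2×122 = 1110 + 270 + 244 = 1624
ΣP(2017)Q(2025) = 70×15 + 3×90 + 2×122 = 1050 + 270 + 244 = 1564
P = 1624 / 1564 × 100 = 103.8363
Fisher = √(L × P) = √(103.7083 × 103.8363) = 103.7723

103.77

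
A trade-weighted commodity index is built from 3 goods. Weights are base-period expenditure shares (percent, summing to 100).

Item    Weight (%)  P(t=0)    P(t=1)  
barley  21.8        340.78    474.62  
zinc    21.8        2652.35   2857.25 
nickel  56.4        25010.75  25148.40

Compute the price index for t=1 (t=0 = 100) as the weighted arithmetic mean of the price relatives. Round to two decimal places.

barley: 21.8 × (474.62/340.78) = 21.8 × 1.392746 = 30.3619
zinc: 21.8 × (2857.25/2652.35) = 21.8 × 1.077252 = 23.4841
nickel: 56.4 × (25148.40/25010.75) = 56.4 × 1.005504 = 56.7104
Index = Σ wᵢ·(p₁ᵢ/p₀ᵢ) = 30.3619 + 23.4841 + 56.7104 = 110.5564

110.56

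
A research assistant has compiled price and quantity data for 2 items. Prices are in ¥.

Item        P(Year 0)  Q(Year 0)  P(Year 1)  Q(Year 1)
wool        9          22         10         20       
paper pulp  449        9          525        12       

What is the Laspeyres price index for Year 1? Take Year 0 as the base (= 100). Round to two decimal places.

Laspeyres price index uses base-period quantities as weights.
ΣP(Year 1)·Q(Year 0) = 10×22 + 525×9 = 220 + 4725 = 4945
ΣP(Year 0)·Q(Year 0) = 9×22 + 449×9 = 198 + 4041 = 4239
Index = 4945 / 4239 × 100 = 116.6549

116.65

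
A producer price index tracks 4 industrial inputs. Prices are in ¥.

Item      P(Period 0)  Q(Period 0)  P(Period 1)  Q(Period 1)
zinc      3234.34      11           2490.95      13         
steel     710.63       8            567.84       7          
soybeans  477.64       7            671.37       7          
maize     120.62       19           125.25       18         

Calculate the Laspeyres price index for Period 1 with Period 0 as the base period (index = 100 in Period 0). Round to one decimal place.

Laspeyres price index uses base-period quantities as weights.
ΣP(Period 1)·Q(Period 0) = 2490.95×11 + 567.84×8 + 671.37×7 + 125.25×19 = 27400.45 + 4542.72 + 4699.59 + 2379.75 = 39022.51
ΣP(Period 0)·Q(Period 0) = 3234.34×11 + 710.63×8 + 477.64×7 + 120.62×19 = 35577.74 + 5685.04 + 3343.48 + 2291.78 = 46898.04
Index = 39022.51 / 46898.04 × 100 = 83.2071

83.2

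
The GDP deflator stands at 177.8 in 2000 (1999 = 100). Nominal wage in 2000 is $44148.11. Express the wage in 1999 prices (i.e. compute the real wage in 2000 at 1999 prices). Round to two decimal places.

Real = Nominal ÷ (Index/100) = 44148.11 ÷ (177.8/100)
     = 44148.11 ÷ 1.778 = 24830.2081

24830.21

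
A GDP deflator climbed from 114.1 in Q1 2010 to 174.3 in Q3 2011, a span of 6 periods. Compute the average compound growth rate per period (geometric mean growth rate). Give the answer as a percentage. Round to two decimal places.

Growth factor = (174.3/114.1)^(1/6) = (1.527607)^(1/6) = 1.073170
Growth rate = 1.073170 − 1 = 0.073170 = 7.3170%

7.32%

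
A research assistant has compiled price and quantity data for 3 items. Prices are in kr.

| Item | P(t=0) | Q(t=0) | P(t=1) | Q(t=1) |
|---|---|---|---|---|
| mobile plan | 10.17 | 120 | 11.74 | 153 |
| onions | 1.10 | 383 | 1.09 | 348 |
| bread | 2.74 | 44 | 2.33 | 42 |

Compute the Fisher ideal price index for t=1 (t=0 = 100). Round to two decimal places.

Laspeyres component (base-period weights):
ΣP(t=1)Q(t=0) = 11.74×120 + 1.09×383 + 2.33×44 = 1408.8 + 417.47 + 102.52 = 1928.79
ΣP(t=0)Q(t=0) = 10.17×120 + 1.10×383 + 2.74×44 = 1220.4 + 421.3 + 120.56 = 1762.26
L = 1928.79 / 1762.26 × 100 = 109.4498
Paasche component (current-period weights):
ΣP(t=1)Q(t=1) = 11.74×153 + 1.09×348 + 2.33×42 = 1796.22 + 379.32 + 97.86 = 2273.4
ΣP(t=0)Q(t=1) = 10.17×153 + 1.10×348 + 2.74×42 = 1556.01 + 382.8 + 115.08 = 2053.89
P = 2273.4 / 2053.89 × 100 = 110.6875
Fisher = √(L × P) = √(109.4498 × 110.6875) = 110.0669

110.07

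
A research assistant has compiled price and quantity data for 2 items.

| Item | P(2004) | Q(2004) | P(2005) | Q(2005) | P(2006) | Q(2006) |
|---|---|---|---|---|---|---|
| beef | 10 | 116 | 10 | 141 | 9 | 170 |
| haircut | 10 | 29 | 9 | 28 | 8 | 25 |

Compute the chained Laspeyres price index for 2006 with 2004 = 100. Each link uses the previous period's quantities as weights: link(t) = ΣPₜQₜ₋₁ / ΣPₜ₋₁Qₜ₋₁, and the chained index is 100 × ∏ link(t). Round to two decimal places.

Link 2004→2005:
ΣP(2005)Q(2004) = 10×116 + 9×29 = 1160 + 261 = 1421
ΣP(2004)Q(2004) = 10×116 + 10×29 = 1160 + 290 = 1450
link = 1421/1450 = 0.980000
Link 2005→2006:
ΣP(2006)Q(2005) = 9×141 + 8×28 = 1269 + 224 = 1493
ΣP(2005)Q(2005) = 10×141 + 9×28 = 1410 + 252 = 1662
link = 1493/1662 = 0.898315
Chained index = 100 × 0.980000 × 0.898315 = 88.0349

88.03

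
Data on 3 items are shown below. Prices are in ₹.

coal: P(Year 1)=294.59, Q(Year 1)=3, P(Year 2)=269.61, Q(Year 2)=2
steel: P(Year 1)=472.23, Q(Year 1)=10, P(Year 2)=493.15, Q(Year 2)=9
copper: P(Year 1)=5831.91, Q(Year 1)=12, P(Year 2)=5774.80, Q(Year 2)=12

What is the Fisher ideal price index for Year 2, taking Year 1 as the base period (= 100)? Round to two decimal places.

Laspeyres component (base-period weights):
ΣP(Year 2)Q(Year 1) = 269.61×3 + 493.15×10 + 5774.80×12 = 808.83 + 4931.5 + 69297.6 = 75037.93
ΣP(Year 1)Q(Year 1) = 294.59×3 + 472.23×10 + 5831.91×12 = 883.77 + 4722.3 + 69982.92 = 75588.99
L = 75037.93 / 75588.99 × 100 = 99.2710
Paasche component (current-period weights):
ΣP(Year 2)Q(Year 2) = 269.61×2 + 493.15×9 + 5774.80×12 = 539.22 + 4438.35 + 69297.6 = 74275.17
ΣP(Year 1)Q(Year 2) = 294.59×2 + 472.23×9 + 5831.91×12 = 589.18 + 4250.07 + 69982.92 = 74822.17
P = 74275.17 / 74822.17 × 100 = 99.2689
Fisher = √(L × P) = √(99.2710 × 99.2689) = 99.2700

99.27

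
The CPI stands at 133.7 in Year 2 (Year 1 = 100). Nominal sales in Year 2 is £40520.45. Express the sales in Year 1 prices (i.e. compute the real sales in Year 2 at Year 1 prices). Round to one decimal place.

30307.0

Real = Nominal ÷ (Index/100) = 40520.45 ÷ (133.7/100)
     = 40520.45 ÷ 1.337 = 30306.9933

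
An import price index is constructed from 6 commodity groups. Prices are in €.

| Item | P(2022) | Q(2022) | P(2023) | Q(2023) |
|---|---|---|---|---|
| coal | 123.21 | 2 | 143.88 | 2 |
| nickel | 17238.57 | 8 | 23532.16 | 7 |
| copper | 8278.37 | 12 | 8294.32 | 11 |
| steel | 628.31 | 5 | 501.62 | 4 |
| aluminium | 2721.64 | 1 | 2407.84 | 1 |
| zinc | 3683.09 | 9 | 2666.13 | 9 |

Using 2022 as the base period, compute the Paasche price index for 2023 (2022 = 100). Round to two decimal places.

113.70

Paasche price index uses current-period quantities as weights.
ΣP(2023)·Q(2023) = 143.88×2 + 23532.16×7 + 8294.32×11 + 501.62×4 + 2407.84×1 + 2666.13×9 = 287.76 + 164725.12 + 91237.52 + 2006.48 + 2407.84 + 23995.17 = 284659.89
ΣP(2022)·Q(2023) = 123.21×2 + 17238.57×7 + 8278.37×11 + 628.31×4 + 2721.64×1 + 3683.09×9 = 246.42 + 120669.99 + 91062.07 + 2513.24 + 2721.64 + 33147.81 = 250361.17
Index = 284659.89 / 250361.17 × 100 = 113.6997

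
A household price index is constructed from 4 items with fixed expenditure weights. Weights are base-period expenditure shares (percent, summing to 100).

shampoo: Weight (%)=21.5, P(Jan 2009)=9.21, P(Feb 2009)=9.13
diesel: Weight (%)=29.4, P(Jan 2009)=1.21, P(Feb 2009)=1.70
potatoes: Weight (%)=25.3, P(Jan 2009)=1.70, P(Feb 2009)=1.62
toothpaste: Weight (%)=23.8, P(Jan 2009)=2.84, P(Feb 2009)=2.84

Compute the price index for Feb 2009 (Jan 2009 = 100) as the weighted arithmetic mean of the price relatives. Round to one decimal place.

shampoo: 21.5 × (9.13/9.21) = 21.5 × 0.991314 = 21.3132
diesel: 29.4 × (1.70/1.21) = 29.4 × 1.404959 = 41.3058
potatoes: 25.3 × (1.62/1.70) = 25.3 × 0.952941 = 24.1094
toothpaste: 23.8 × (2.84/2.84) = 23.8 × 1.000000 = 23.8000
Index = Σ wᵢ·(p₁ᵢ/p₀ᵢ) = 21.3132 + 41.3058 + 24.1094 + 23.8000 = 110.5284

110.5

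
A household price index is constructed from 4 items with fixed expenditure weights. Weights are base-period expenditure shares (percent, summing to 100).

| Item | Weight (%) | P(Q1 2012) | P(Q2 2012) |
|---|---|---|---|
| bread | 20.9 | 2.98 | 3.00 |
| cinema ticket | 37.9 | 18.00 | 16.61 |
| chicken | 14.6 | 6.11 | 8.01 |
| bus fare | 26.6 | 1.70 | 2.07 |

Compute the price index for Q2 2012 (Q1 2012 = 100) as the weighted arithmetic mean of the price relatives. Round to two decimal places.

107.54

bread: 20.9 × (3.00/2.98) = 20.9 × 1.006711 = 21.0403
cinema ticket: 37.9 × (16.61/18.00) = 37.9 × 0.922778 = 34.9733
chicken: 14.6 × (8.01/6.11) = 14.6 × 1.310966 = 19.1401
bus fare: 26.6 × (2.07/1.70) = 26.6 × 1.217647 = 32.3894
Index = Σ wᵢ·(p₁ᵢ/p₀ᵢ) = 21.0403 + 34.9733 + 19.1401 + 32.3894 = 107.5431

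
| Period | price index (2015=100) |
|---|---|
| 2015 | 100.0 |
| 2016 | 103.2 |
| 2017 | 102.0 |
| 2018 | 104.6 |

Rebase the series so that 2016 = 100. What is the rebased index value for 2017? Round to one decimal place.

Rebased(2017) = 102.0 / 103.2 × 100 = 98.8372

98.8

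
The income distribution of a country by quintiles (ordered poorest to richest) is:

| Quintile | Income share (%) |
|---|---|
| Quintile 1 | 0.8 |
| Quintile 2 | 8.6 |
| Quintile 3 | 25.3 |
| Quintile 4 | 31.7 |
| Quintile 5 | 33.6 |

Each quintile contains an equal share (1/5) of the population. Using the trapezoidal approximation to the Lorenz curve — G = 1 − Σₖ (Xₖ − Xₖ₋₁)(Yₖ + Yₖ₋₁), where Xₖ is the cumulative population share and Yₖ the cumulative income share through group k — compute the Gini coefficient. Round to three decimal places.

0.355

Cumulative income shares Yₖ: 0.0080, 0.0940, 0.3470, 0.6640, 1.0000
Σ (Xₖ−Xₖ₋₁)(Yₖ+Yₖ₋₁) = (1/5)(0.0080+0.0000) + (1/5)(0.0940+0.0080) + (1/5)(0.3470+0.0940) + (1/5)(0.6640+0.3470) + (1/5)(1.0000+0.6640)
  = 0.0016 + 0.0204 + 0.0882 + 0.2022 + 0.3328 = 0.6452
G = 1 − 0.6452 = 0.3548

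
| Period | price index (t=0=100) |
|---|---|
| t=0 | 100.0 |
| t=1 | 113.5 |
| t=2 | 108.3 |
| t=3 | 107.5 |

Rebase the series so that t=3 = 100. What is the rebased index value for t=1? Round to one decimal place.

Rebased(t=1) = 113.5 / 107.5 × 100 = 105.5814

105.6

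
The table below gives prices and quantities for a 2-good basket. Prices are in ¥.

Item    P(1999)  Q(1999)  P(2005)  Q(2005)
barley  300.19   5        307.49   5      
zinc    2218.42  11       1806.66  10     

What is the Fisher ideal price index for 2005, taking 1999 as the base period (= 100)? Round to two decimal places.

Laspeyres component (base-period weights):
ΣP(2005)Q(1999) = 307.49×5 + 1806.66×11 = 1537.45 + 19873.26 = 21410.71
ΣP(1999)Q(1999) = 300.19×5 + 2218.42×11 = 1500.95 + 24402.62 = 25903.57
L = 21410.71 / 25903.57 × 100 = 82.6554
Paasche component (current-period weights):
ΣP(2005)Q(2005) = 307.49×5 + 1806.66×10 = 1537.45 + 18066.6 = 19604.05
ΣP(1999)Q(2005) = 300.19×5 + 2218.42×10 = 1500.95 + 22184.2 = 23685.15
P = 19604.05 / 23685.15 × 100 = 82.7694
Fisher = √(L × P) = √(82.6554 × 82.7694) = 82.7124

82.71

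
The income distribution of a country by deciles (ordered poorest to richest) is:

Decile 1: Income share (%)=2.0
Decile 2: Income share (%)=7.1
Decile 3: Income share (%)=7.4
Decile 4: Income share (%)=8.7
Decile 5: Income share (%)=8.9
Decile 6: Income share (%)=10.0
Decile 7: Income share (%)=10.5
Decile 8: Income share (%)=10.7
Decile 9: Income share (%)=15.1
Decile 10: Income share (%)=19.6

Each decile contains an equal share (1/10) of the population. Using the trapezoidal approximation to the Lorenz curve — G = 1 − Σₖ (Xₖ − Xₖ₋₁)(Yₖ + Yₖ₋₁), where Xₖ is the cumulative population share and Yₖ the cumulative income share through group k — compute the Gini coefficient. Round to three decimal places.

Cumulative income shares Yₖ: 0.0200, 0.0910, 0.1650, 0.2520, 0.3410, 0.4410, 0.5460, 0.6530, 0.8040, 1.0000
Σ (Xₖ−Xₖ₋₁)(Yₖ+Yₖ₋₁) = (1/10)(0.0200+0.0000) + (1/10)(0.0910+0.0200) + (1/10)(0.1650+0.0910) + (1/10)(0.2520+0.1650) + (1/10)(0.3410+0.2520) + (1/10)(0.4410+0.3410) + (1/10)(0.5460+0.4410) + (1/10)(0.6530+0.5460) + (1/10)(0.8040+0.6530) + (1/10)(1.0000+0.8040)
  = 0.0020 + 0.0111 + 0.0256 + 0.0417 + 0.0593 + 0.0782 + 0.0987 + 0.1199 + 0.1457 + 0.1804 = 0.7626
G = 1 − 0.7626 = 0.2374

0.237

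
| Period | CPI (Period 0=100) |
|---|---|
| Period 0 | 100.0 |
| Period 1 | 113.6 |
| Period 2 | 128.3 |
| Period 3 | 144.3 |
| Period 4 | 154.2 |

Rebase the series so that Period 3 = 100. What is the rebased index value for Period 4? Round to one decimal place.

106.9

Rebased(Period 4) = 154.2 / 144.3 × 100 = 106.8607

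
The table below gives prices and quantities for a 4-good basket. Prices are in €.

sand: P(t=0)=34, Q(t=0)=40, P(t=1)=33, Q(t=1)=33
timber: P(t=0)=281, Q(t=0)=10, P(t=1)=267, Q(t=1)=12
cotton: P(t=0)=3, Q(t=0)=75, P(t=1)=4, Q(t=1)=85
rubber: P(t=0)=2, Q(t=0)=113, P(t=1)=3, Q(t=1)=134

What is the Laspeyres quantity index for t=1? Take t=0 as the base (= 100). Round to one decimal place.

Laspeyres quantity index uses base-period prices as weights.
ΣP(t=0)·Q(t=1) = 34×33 + 281×12 + 3×85 + 2×134 = 1122 + 3372 + 255 + 268 = 5017
ΣP(t=0)·Q(t=0) = 34×40 + 281×10 + 3×75 + 2×113 = 1360 + 2810 + 225 + 226 = 4621
Index = 5017 / 4621 × 100 = 108.5696

108.6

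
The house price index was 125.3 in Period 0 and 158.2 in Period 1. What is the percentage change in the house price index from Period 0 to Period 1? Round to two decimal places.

26.26%

Change = (158.2 − 125.3) / 125.3 × 100
       = 32.9 / 125.3 × 100 = 26.2570%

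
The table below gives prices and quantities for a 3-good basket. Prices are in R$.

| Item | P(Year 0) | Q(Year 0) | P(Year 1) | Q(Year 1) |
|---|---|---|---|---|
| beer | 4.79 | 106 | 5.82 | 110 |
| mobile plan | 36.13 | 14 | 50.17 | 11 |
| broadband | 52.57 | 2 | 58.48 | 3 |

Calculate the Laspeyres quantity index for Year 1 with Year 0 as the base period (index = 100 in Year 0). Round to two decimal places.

Laspeyres quantity index uses base-period prices as weights.
ΣP(Year 0)·Q(Year 1) = 4.79×110 + 36.13×11 + 52.57×3 = 526.9 + 397.43 + 157.71 = 1082.04
ΣP(Year 0)·Q(Year 0) = 4.79×106 + 36.13×14 + 52.57×2 = 507.74 + 505.82 + 105.14 = 1118.7
Index = 1082.04 / 1118.7 × 100 = 96.7230

96.72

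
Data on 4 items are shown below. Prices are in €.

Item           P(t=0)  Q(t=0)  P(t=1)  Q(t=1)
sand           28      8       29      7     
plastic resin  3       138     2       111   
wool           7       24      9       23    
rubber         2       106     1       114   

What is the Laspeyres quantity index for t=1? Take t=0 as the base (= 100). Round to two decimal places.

Laspeyres quantity index uses base-period prices as weights.
ΣP(t=0)·Q(t=1) = 28×7 + 3×111 + 7×23 + 2×114 = 196 + 333 + 161 + 228 = 918
ΣP(t=0)·Q(t=0) = 28×8 + 3×138 + 7×24 + 2×106 = 224 + 414 + 168 + 212 = 1018
Index = 918 / 1018 × 100 = 90.1768

90.18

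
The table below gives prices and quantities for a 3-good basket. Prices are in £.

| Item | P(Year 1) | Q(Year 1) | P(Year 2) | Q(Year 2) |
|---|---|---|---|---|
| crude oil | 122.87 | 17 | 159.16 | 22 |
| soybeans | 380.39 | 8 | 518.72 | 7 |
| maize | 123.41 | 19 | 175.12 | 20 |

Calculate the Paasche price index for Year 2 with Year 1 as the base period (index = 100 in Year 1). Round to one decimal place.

135.8

Paasche price index uses current-period quantities as weights.
ΣP(Year 2)·Q(Year 2) = 159.16×22 + 518.72×7 + 175.12×20 = 3501.52 + 3631.04 + 3502.4 = 10634.96
ΣP(Year 1)·Q(Year 2) = 122.87×22 + 380.39×7 + 123.41×20 = 2703.14 + 2662.73 + 2468.2 = 7834.07
Index = 10634.96 / 7834.07 × 100 = 135.7527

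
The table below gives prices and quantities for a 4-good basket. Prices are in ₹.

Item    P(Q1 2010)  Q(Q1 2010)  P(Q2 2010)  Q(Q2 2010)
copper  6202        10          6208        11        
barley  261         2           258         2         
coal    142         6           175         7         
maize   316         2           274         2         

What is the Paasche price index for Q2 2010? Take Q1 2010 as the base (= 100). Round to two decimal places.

100.29

Paasche price index uses current-period quantities as weights.
ΣP(Q2 2010)·Q(Q2 2010) = 6208×11 + 258×2 + 175×7 + 274×2 = 68288 + 516 + 1225 + 548 = 70577
ΣP(Q1 2010)·Q(Q2 2010) = 6202×11 + 261×2 + 142×7 + 316×2 = 68222 + 522 + 994 + 632 = 70370
Index = 70577 / 70370 × 100 = 100.2942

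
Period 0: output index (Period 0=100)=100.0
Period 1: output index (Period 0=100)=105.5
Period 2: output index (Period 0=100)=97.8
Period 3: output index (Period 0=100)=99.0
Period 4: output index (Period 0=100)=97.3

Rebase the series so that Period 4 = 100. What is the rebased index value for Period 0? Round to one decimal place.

102.8

Rebased(Period 0) = 100.0 / 97.3 × 100 = 102.7749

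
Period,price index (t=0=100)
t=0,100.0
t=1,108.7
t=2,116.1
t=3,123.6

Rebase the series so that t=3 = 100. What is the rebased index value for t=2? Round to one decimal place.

Rebased(t=2) = 116.1 / 123.6 × 100 = 93.9320

93.9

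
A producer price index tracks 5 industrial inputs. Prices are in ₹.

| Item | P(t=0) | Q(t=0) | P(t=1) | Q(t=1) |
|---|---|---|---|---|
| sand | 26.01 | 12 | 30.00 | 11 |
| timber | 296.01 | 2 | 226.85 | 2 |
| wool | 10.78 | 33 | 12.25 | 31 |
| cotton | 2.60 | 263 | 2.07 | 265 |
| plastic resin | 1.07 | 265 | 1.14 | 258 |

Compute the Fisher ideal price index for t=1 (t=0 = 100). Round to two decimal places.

Laspeyres component (base-period weights):
ΣP(t=1)Q(t=0) = 30.00×12 + 226.85×2 + 12.25×33 + 2.07×263 + 1.14×265 = 360 + 453.7 + 404.25 + 544.41 + 302.1 = 2064.46
ΣP(t=0)Q(t=0) = 26.01×12 + 296.01×2 + 10.78×33 + 2.60×263 + 1.07×265 = 312.12 + 592.02 + 355.74 + 683.8 + 283.55 = 2227.23
L = 2064.46 / 2227.23 × 100 = 92.6918
Paasche component (current-period weights):
ΣP(t=1)Q(t=1) = 30.00×11 + 226.85×2 + 12.25×31 + 2.07×265 + 1.14×258 = 330 + 453.7 + 379.75 + 548.55 + 294.12 = 2006.12
ΣP(t=0)Q(t=1) = 26.01×11 + 296.01×2 + 10.78×31 + 2.60×265 + 1.07×258 = 286.11 + 592.02 + 334.18 + 689 + 276.06 = 2177.37
P = 2006.12 / 2177.37 × 100 = 92.1350
Fisher = √(L × P) = √(92.6918 × 92.1350) = 92.4130

92.41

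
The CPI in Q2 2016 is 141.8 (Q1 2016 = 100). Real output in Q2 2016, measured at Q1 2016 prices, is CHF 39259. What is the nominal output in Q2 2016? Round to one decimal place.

55669.3

Nominal = Real × (Index/100) = 39259 × (141.8/100)
        = 39259 × 1.418 = 55669.2620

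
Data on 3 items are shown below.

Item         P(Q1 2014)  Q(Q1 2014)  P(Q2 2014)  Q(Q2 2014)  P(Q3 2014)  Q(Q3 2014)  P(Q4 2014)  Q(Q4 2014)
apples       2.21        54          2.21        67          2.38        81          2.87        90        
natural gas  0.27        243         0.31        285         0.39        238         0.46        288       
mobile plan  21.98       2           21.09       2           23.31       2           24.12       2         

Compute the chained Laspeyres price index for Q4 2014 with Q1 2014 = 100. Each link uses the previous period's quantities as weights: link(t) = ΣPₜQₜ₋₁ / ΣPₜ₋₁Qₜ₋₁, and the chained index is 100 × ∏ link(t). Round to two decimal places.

138.37

Link Q1 2014→Q2 2014:
ΣP(Q2 2014)Q(Q1 2014) = 2.21×54 + 0.31×243 + 21.09×2 = 119.34 + 75.33 + 42.18 = 236.85
ΣP(Q1 2014)Q(Q1 2014) = 2.21×54 + 0.27×243 + 21.98×2 = 119.34 + 65.61 + 43.96 = 228.91
link = 236.85/228.91 = 1.034686
Link Q2 2014→Q3 2014:
ΣP(Q3 2014)Q(Q2 2014) = 2.38×67 + 0.39×285 + 23.31×2 = 159.46 + 111.15 + 46.62 = 317.23
ΣP(Q2 2014)Q(Q2 2014) = 2.21×67 + 0.31×285 + 21.09×2 = 148.07 + 88.35 + 42.18 = 278.6
link = 317.23/278.6 = 1.138658
Link Q3 2014→Q4 2014:
ΣP(Q4 2014)Q(Q3 2014) = 2.87×81 + 0.46×238 + 24.12×2 = 232.47 + 109.48 + 48.24 = 390.19
ΣP(Q3 2014)Q(Q3 2014) = 2.38×81 + 0.39×238 + 23.31×2 = 192.78 + 92.82 + 46.62 = 332.22
link = 390.19/332.22 = 1.174493
Chained index = 100 × 1.034686 × 1.138658 × 1.174493 = 138.3732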